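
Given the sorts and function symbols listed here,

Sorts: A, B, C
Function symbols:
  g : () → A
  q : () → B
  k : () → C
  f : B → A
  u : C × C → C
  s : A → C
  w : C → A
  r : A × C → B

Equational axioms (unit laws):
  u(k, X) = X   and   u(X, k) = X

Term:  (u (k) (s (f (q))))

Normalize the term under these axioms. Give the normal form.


normal form = (s (f (q)))

1. (u (k) (s (f (q))))  →  (s (f (q)))


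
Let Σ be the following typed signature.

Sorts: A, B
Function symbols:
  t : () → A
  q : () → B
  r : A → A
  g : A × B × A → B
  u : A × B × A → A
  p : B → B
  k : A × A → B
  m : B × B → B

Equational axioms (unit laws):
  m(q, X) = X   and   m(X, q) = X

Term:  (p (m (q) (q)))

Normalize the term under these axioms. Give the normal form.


1. (p (m (q) (q)))  →  (p (q))

normal form = (p (q))


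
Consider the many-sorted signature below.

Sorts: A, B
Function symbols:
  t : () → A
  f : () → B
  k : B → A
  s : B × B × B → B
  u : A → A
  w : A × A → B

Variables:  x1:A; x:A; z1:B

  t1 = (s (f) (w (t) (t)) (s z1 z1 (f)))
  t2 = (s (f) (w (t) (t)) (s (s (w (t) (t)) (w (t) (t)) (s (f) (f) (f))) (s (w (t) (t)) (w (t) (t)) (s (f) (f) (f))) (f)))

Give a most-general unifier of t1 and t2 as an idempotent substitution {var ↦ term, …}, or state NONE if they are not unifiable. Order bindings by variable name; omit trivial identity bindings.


{z1 ↦ (s (w (t) (t)) (w (t) (t)) (s (f) (f) (f)))}


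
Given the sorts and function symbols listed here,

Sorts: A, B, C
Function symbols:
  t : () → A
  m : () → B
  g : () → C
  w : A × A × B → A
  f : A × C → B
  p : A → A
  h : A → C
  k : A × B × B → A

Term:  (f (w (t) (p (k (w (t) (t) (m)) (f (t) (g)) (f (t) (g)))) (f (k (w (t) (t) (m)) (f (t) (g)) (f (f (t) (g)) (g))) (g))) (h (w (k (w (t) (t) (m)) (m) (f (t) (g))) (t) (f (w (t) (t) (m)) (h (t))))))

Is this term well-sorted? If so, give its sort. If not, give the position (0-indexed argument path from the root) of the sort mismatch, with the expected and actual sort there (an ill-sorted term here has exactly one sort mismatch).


ill-sorted at position [0, 2, 0, 2, 0]: expected A, got B

    (t) : A
          (t) : A
          (t) : A
          (m) : B
        (w (t) (t) (m)) : A
          (t) : A
          (g) : C
        (f (t) (g)) : B
          (t) : A
          (g) : C
        (f (t) (g)) : B
      (k (w (t) (t) (m)) (f (t) (g)) (f (t) (g))) : A
    (p (k (w (t) (t) (m)) (f (t) (g)) (f (t) (g)))) : A
          (t) : A
          (t) : A
          (m) : B
        (w (t) (t) (m)) : A
          (t) : A
          (g) : C
        (f (t) (g)) : B
            (t) : A
            (g) : C
          (f (t) (g)) : B
          (g) : C
        (f (f (t) (g)) (g)) : ✗ arg 0 at [0, 2, 0, 2, 0] has sort B, expected A
      (g) : C
          (t) : A
          (t) : A
          (m) : B
        (w (t) (t) (m)) : A
        (m) : B
          (t) : A
          (g) : C
        (f (t) (g)) : B
      (k (w (t) (t) (m)) (m) (f (t) (g))) : A
      (t) : A
          (t) : A
          (t) : A
          (m) : B
        (w (t) (t) (m)) : A
          (t) : A
        (h (t)) : C
      (f (w (t) (t) (m)) (h (t))) : B
    (w (k (w (t) (t) (m)) (m) (f (t) (g))) (t) (f (w (t) (t) (m)) (h (t)))) : A
  (h (w (k (w (t) (t) (m)) (m) (f (t) (g))) (t) (f (w (t) (t) (m)) (h (t))))) : C


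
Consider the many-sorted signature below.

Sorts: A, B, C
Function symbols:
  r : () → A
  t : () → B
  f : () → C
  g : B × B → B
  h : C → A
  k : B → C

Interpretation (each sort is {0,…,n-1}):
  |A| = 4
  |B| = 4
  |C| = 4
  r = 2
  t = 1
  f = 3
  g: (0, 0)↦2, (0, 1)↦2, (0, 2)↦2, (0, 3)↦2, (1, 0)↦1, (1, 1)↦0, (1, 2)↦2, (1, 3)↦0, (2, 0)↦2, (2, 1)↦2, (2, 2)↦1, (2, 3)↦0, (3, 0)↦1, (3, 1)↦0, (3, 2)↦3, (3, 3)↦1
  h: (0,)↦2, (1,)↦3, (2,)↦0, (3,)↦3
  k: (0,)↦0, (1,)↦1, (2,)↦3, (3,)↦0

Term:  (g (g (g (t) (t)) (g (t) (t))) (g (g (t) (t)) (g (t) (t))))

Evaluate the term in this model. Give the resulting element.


value = 1

  t = 1
  t = 1
  (g (t) (t)) = g(1, 1) = 0
  t = 1
  t = 1
  (g (t) (t)) = g(1, 1) = 0
  (g (g (t) (t)) (g (t) (t))) = g(0, 0) = 2
  t = 1
  t = 1
  (g (t) (t)) = g(1, 1) = 0
  t = 1
  t = 1
  (g (t) (t)) = g(1, 1) = 0
  (g (g (t) (t)) (g (t) (t))) = g(0, 0) = 2
  (g (g (g (t) (t)) (g (t) (t))) (g (g (t) (t)) (g (t) (t)))) = g(2, 2) = 1


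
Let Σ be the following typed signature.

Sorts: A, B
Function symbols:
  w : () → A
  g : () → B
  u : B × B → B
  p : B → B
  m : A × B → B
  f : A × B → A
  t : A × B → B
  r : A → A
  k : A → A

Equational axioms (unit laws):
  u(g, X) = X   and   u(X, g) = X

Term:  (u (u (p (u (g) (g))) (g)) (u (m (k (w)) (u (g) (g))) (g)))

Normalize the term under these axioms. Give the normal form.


1. (u (u (p (u (g) (g))) (g)) (u (m (k (w)) (u (g) (g))) (g)))  →  (u (p (u (g) (g))) (u (m (k (w)) (u (g) (g))) (g)))
2. (u (p (u (g) (g))) (u (m (k (w)) (u (g) (g))) (g)))  →  (u (p (g)) (u (m (k (w)) (u (g) (g))) (g)))
3. (u (p (g)) (u (m (k (w)) (u (g) (g))) (g)))  →  (u (p (g)) (m (k (w)) (u (g) (g))))
4. (u (p (g)) (m (k (w)) (u (g) (g))))  →  (u (p (g)) (m (k (w)) (g)))

normal form = (u (p (g)) (m (k (w)) (g)))


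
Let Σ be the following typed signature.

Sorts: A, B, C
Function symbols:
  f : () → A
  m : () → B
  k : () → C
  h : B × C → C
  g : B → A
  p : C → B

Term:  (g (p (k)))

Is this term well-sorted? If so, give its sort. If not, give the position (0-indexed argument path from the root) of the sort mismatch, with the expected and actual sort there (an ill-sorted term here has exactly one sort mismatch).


    (k) : C
  (p (k)) : B
(g (p (k))) : A

well-sorted; sort = A


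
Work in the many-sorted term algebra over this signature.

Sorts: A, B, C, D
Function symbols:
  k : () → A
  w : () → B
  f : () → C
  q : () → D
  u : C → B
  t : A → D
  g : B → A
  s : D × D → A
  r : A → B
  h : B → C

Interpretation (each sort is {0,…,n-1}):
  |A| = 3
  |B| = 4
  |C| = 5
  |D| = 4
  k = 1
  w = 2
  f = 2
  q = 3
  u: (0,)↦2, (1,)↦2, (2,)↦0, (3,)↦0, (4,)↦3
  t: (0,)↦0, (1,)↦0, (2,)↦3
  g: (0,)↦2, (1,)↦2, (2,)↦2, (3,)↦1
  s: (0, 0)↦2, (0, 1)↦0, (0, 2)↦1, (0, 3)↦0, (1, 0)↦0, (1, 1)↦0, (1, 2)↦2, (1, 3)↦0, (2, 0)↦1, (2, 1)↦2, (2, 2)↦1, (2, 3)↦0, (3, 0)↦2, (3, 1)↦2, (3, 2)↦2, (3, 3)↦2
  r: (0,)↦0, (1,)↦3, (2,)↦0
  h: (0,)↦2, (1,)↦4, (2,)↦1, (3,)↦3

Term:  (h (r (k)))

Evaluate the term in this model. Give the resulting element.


value = 3

  k = 1
  (r (k)) = r(1,) = 3
  (h (r (k))) = h(3,) = 3


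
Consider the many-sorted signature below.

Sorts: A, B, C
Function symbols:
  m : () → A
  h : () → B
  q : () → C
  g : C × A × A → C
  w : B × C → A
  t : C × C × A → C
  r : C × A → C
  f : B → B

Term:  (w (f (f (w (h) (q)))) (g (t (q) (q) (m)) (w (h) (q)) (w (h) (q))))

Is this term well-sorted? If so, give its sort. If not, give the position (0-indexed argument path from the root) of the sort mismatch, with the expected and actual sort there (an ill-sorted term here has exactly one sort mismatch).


ill-sorted at position [0, 0, 0]: expected B, got A

        (h) : B
        (q) : C
      (w (h) (q)) : A
    (f (w (h) (q))) : ✗ arg 0 at [0, 0, 0] has sort A, expected B
      (q) : C
      (q) : C
      (m) : A
    (t (q) (q) (m)) : C
      (h) : B
      (q) : C
    (w (h) (q)) : A
      (h) : B
      (q) : C
    (w (h) (q)) : A
  (g (t (q) (q) (m)) (w (h) (q)) (w (h) (q))) : C


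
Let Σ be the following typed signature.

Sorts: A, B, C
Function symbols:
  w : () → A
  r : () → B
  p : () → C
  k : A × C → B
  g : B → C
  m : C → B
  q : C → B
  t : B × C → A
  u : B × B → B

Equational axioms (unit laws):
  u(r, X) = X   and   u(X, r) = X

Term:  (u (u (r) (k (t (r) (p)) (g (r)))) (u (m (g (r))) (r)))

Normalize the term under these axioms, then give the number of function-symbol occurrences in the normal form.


1. (u (u (r) (k (t (r) (p)) (g (r)))) (u (m (g (r))) (r)))  →  (u (k (t (r) (p)) (g (r))) (u (m (g (r))) (r)))
2. (u (k (t (r) (p)) (g (r))) (u (m (g (r))) (r)))  →  (u (k (t (r) (p)) (g (r))) (m (g (r))))
normal form: (u (k (t (r) (p)) (g (r))) (m (g (r))))

size = 10


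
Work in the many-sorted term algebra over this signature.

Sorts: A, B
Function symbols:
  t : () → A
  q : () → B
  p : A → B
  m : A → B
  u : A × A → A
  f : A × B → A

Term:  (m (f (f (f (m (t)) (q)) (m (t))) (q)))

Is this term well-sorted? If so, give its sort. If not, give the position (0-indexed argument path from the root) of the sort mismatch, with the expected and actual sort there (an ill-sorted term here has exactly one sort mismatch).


          (t) : A
        (m (t)) : B
        (q) : B
      (f (m (t)) (q)) : ✗ arg 0 at [0, 0, 0, 0] has sort B, expected A
        (t) : A
      (m (t)) : B
    (q) : B

ill-sorted at position [0, 0, 0, 0]: expected A, got B


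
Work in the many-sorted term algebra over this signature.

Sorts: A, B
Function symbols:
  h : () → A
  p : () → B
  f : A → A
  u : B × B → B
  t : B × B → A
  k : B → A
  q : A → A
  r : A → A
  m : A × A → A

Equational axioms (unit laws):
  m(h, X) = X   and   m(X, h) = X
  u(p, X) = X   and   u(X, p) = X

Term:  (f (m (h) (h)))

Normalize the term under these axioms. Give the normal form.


1. (f (m (h) (h)))  →  (f (h))

normal form = (f (h))


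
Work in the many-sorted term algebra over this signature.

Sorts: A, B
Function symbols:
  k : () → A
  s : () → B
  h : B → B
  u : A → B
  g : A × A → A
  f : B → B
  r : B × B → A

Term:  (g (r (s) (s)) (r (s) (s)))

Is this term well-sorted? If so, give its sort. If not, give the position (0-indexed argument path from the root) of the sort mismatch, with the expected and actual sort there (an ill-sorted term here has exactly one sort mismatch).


    (s) : B
    (s) : B
  (r (s) (s)) : A
    (s) : B
    (s) : B
  (r (s) (s)) : A
(g (r (s) (s)) (r (s) (s))) : A

well-sorted; sort = A


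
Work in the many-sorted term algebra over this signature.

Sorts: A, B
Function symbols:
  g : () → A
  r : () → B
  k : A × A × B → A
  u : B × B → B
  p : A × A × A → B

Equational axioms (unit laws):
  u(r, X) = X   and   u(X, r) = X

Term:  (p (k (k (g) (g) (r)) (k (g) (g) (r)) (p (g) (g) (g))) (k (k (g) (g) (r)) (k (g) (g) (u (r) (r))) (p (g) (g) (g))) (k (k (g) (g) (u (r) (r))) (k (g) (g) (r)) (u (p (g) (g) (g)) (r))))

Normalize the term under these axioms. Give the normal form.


1. (p (k (k (g) (g) (r)) (k (g) (g) (r)) (p (g) (g) (g))) (k (k (g) (g) (r)) (k (g) (g) (u (r) (r))) (p (g) (g) (g))) (k (k (g) (g) (u (r) (r))) (k (g) (g) (r)) (u (p (g) (g) (g)) (r))))  →  (p (k (k (g) (g) (r)) (k (g) (g) (r)) (p (g) (g) (g))) (k (k (g) (g) (r)) (k (g) (g) (r)) (p (g) (g) (g))) (k (k (g) (g) (u (r) (r))) (k (g) (g) (r)) (u (p (g) (g) (g)) (r))))
2. (p (k (k (g) (g) (r)) (k (g) (g) (r)) (p (g) (g) (g))) (k (k (g) (g) (r)) (k (g) (g) (r)) (p (g) (g) (g))) (k (k (g) (g) (u (r) (r))) (k (g) (g) (r)) (u (p (g) (g) (g)) (r))))  →  (p (k (k (g) (g) (r)) (k (g) (g) (r)) (p (g) (g) (g))) (k (k (g) (g) (r)) (k (g) (g) (r)) (p (g) (g) (g))) (k (k (g) (g) (r)) (k (g) (g) (r)) (u (p (g) (g) (g)) (r))))
3. (p (k (k (g) (g) (r)) (k (g) (g) (r)) (p (g) (g) (g))) (k (k (g) (g) (r)) (k (g) (g) (r)) (p (g) (g) (g))) (k (k (g) (g) (r)) (k (g) (g) (r)) (u (p (g) (g) (g)) (r))))  →  (p (k (k (g) (g) (r)) (k (g) (g) (r)) (p (g) (g) (g))) (k (k (g) (g) (r)) (k (g) (g) (r)) (p (g) (g) (g))) (k (k (g) (g) (r)) (k (g) (g) (r)) (p (g) (g) (g))))

normal form = (p (k (k (g) (g) (r)) (k (g) (g) (r)) (p (g) (g) (g))) (k (k (g) (g) (r)) (k (g) (g) (r)) (p (g) (g) (g))) (k (k (g) (g) (r)) (k (g) (g) (r)) (p (g) (g) (g))))


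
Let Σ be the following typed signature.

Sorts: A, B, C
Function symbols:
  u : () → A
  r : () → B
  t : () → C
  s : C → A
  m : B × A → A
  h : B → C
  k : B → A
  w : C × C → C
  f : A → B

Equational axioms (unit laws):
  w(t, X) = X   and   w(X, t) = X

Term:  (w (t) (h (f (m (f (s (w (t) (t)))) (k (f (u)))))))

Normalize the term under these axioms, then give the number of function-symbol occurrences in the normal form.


size = 9

1. (w (t) (h (f (m (f (s (w (t) (t)))) (k (f (u)))))))  →  (h (f (m (f (s (w (t) (t)))) (k (f (u))))))
2. (h (f (m (f (s (w (t) (t)))) (k (f (u))))))  →  (h (f (m (f (s (t))) (k (f (u))))))
normal form: (h (f (m (f (s (t))) (k (f (u))))))


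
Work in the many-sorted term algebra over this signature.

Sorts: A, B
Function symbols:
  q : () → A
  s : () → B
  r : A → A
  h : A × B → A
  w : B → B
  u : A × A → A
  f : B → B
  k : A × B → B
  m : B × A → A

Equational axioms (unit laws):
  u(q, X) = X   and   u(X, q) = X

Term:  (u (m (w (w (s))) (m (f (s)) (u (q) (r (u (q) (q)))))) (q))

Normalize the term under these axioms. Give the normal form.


1. (u (m (w (w (s))) (m (f (s)) (u (q) (r (u (q) (q)))))) (q))  →  (m (w (w (s))) (m (f (s)) (u (q) (r (u (q) (q))))))
2. (m (w (w (s))) (m (f (s)) (u (q) (r (u (q) (q))))))  →  (m (w (w (s))) (m (f (s)) (r (u (q) (q)))))
3. (m (w (w (s))) (m (f (s)) (r (u (q) (q)))))  →  (m (w (w (s))) (m (f (s)) (r (q))))

normal form = (m (w (w (s))) (m (f (s)) (r (q))))


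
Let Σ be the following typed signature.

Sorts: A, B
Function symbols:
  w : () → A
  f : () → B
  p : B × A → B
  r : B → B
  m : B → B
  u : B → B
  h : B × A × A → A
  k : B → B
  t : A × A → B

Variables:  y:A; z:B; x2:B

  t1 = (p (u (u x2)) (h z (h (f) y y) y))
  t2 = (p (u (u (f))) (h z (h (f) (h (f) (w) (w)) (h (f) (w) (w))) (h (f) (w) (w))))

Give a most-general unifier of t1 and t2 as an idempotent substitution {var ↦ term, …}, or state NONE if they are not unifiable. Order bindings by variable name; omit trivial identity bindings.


{x2 ↦ (f), y ↦ (h (f) (w) (w))}


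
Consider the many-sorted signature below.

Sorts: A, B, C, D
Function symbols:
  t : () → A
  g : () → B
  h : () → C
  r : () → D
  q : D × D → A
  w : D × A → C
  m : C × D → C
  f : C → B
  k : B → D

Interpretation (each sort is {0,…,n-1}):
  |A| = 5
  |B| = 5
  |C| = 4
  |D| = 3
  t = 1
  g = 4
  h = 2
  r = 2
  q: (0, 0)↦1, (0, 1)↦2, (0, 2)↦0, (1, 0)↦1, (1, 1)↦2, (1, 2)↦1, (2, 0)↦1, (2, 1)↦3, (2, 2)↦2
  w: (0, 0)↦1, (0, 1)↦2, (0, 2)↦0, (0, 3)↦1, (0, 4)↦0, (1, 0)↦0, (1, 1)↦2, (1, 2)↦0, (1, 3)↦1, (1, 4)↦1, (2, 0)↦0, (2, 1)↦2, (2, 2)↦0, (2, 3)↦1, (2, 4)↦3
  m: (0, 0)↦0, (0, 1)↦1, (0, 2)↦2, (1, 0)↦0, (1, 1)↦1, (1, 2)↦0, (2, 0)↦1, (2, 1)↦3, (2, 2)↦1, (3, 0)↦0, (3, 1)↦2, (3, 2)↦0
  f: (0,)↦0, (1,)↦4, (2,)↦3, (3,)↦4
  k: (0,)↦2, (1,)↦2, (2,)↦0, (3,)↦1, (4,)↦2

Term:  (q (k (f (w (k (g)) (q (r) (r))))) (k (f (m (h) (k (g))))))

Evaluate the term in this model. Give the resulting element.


  g = 4
  (k (g)) = k(4,) = 2
  r = 2
  r = 2
  (q (r) (r)) = q(2, 2) = 2
  (w (k (g)) (q (r) (r))) = w(2, 2) = 0
  (f (w (k (g)) (q (r) (r)))) = f(0,) = 0
  (k (f (w (k (g)) (q (r) (r))))) = k(0,) = 2
  h = 2
  g = 4
  (k (g)) = k(4,) = 2
  (m (h) (k (g))) = m(2, 2) = 1
  (f (m (h) (k (g)))) = f(1,) = 4
  (k (f (m (h) (k (g))))) = k(4,) = 2
  (q (k (f (w (k (g)) (q (r) (r))))) (k (f (m (h) (k (g)))))) = q(2, 2) = 2

value = 2


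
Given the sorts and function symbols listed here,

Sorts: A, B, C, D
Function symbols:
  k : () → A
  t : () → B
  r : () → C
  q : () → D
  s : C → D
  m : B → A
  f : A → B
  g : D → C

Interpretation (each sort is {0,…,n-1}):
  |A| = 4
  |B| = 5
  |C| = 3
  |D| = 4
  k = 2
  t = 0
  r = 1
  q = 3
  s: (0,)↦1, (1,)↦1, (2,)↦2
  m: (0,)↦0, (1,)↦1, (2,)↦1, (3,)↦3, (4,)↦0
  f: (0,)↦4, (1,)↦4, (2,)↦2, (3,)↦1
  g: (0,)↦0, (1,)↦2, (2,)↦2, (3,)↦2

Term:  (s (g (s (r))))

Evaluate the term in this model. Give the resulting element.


  r = 1
  (s (r)) = s(1,) = 1
  (g (s (r))) = g(1,) = 2
  (s (g (s (r)))) = s(2,) = 2

value = 2


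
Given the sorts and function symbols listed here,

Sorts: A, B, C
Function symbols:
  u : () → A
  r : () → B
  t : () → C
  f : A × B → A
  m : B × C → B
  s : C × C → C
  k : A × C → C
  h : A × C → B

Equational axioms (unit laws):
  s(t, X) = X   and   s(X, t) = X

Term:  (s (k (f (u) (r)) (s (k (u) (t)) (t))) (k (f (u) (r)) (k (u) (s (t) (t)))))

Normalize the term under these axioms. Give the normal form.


1. (s (k (f (u) (r)) (s (k (u) (t)) (t))) (k (f (u) (r)) (k (u) (s (t) (t)))))  →  (s (k (f (u) (r)) (k (u) (t))) (k (f (u) (r)) (k (u) (s (t) (t)))))
2. (s (k (f (u) (r)) (k (u) (t))) (k (f (u) (r)) (k (u) (s (t) (t)))))  →  (s (k (f (u) (r)) (k (u) (t))) (k (f (u) (r)) (k (u) (t))))

normal form = (s (k (f (u) (r)) (k (u) (t))) (k (f (u) (r)) (k (u) (t))))


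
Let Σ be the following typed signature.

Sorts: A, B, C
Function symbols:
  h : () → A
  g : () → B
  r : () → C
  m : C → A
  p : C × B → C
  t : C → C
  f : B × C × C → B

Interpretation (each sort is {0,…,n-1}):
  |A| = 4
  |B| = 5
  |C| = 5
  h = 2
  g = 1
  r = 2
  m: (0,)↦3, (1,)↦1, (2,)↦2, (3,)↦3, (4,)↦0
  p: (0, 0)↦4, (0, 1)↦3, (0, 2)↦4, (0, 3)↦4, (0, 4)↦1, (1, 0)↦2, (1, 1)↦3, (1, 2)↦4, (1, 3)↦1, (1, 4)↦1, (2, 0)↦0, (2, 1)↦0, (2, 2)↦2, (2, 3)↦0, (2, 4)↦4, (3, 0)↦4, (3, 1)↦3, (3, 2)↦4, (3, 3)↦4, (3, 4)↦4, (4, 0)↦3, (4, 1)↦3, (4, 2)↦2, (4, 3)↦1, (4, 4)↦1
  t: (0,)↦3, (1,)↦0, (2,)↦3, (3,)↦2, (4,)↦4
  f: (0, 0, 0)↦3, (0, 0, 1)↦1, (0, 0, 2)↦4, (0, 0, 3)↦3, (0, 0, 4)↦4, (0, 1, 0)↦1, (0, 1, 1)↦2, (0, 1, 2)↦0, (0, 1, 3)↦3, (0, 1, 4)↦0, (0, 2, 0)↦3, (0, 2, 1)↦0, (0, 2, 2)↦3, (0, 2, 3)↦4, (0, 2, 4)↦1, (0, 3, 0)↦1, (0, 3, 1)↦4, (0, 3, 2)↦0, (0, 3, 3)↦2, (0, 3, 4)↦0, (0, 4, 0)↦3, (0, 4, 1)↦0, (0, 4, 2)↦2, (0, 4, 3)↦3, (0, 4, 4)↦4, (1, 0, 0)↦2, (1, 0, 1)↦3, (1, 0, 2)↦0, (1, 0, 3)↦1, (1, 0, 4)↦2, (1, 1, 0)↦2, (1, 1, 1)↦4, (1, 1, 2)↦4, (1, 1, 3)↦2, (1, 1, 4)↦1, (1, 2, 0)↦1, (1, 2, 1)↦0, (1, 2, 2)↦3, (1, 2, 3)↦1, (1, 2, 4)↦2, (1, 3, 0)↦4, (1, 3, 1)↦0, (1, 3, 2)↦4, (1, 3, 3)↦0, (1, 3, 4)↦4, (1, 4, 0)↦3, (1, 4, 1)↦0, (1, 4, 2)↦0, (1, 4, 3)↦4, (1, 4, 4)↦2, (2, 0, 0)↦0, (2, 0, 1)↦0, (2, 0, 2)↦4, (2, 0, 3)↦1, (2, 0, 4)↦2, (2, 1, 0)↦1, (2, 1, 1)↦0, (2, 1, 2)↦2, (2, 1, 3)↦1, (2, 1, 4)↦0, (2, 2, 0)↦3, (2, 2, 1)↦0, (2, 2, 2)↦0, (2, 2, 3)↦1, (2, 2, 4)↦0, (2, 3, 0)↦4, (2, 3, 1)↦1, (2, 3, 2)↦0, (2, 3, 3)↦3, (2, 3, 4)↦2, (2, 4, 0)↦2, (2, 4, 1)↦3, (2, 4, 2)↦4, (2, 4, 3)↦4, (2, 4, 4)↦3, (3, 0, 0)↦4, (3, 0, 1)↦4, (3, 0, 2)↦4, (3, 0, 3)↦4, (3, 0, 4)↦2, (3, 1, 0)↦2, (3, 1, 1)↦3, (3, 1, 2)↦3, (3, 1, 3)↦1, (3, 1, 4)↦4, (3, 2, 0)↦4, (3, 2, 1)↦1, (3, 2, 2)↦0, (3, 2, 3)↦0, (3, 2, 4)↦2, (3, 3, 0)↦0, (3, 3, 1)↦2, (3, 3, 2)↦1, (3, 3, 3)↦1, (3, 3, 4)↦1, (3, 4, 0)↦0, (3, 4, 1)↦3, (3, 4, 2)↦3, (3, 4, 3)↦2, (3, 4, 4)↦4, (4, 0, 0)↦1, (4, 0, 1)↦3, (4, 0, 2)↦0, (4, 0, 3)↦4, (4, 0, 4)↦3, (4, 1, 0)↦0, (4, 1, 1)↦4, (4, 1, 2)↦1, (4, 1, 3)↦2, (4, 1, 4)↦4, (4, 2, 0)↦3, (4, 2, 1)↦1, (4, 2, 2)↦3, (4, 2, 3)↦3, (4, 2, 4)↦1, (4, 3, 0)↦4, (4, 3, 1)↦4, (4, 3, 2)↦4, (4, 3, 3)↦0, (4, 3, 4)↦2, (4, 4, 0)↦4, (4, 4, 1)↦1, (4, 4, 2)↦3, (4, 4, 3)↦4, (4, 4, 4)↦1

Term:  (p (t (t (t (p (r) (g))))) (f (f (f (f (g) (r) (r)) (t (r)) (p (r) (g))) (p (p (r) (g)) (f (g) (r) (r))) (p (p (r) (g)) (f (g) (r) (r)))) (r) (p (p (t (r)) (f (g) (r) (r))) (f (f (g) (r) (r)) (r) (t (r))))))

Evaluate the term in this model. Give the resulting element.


value = 4

  r = 2
  g = 1
  (p (r) (g)) = p(2, 1) = 0
  (t (p (r) (g))) = t(0,) = 3
  (t (t (p (r) (g)))) = t(3,) = 2
  (t (t (t (p (r) (g))))) = t(2,) = 3
  g = 1
  r = 2
  r = 2
  (f (g) (r) (r)) = f(1, 2, 2) = 3
  r = 2
  (t (r)) = t(2,) = 3
  r = 2
  g = 1
  (p (r) (g)) = p(2, 1) = 0
  (f (f (g) (r) (r)) (t (r)) (p (r) (g))) = f(3, 3, 0) = 0
  r = 2
  g = 1
  (p (r) (g)) = p(2, 1) = 0
  g = 1
  r = 2
  r = 2
  (f (g) (r) (r)) = f(1, 2, 2) = 3
  (p (p (r) (g)) (f (g) (r) (r))) = p(0, 3) = 4
  r = 2
  g = 1
  (p (r) (g)) = p(2, 1) = 0
  g = 1
  r = 2
  r = 2
  (f (g) (r) (r)) = f(1, 2, 2) = 3
  (p (p (r) (g)) (f (g) (r) (r))) = p(0, 3) = 4
  (f (f (f (g) (r) (r)) (t (r)) (p (r) (g))) (p (p (r) (g)) (f (g) (r) (r))) (p (p (r) (g)) (f (g) (r) (r)))) = f(0, 4, 4) = 4
  r = 2
  r = 2
  (t (r)) = t(2,) = 3
  g = 1
  r = 2
  r = 2
  (f (g) (r) (r)) = f(1, 2, 2) = 3
  (p (t (r)) (f (g) (r) (r))) = p(3, 3) = 4
  g = 1
  r = 2
  r = 2
  (f (g) (r) (r)) = f(1, 2, 2) = 3
  r = 2
  r = 2
  (t (r)) = t(2,) = 3
  (f (f (g) (r) (r)) (r) (t (r))) = f(3, 2, 3) = 0
  (p (p (t (r)) (f (g) (r) (r))) (f (f (g) (r) (r)) (r) (t (r)))) = p(4, 0) = 3
  (f (f (f (f (g) (r) (r)) (t (r)) (p (r) (g))) (p (p (r) (g)) (f (g) (r) (r))) (p (p (r) (g)) (f (g) (r) (r)))) (r) (p (p (t (r)) (f (g) (r) (r))) (f (f (g) (r) (r)) (r) (t (r))))) = f(4, 2, 3) = 3
  (p (t (t (t (p (r) (g))))) (f (f (f (f (g) (r) (r)) (t (r)) (p (r) (g))) (p (p (r) (g)) (f (g) (r) (r))) (p (p (r) (g)) (f (g) (r) (r)))) (r) (p (p (t (r)) (f (g) (r) (r))) (f (f (g) (r) (r)) (r) (t (r)))))) = p(3, 3) = 4


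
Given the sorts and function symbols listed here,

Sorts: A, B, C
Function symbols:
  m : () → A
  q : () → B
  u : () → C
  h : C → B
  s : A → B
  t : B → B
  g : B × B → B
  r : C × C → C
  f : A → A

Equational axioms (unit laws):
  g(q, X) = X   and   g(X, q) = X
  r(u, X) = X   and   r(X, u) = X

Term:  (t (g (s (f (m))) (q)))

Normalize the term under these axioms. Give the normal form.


normal form = (t (s (f (m))))

1. (t (g (s (f (m))) (q)))  →  (t (s (f (m))))


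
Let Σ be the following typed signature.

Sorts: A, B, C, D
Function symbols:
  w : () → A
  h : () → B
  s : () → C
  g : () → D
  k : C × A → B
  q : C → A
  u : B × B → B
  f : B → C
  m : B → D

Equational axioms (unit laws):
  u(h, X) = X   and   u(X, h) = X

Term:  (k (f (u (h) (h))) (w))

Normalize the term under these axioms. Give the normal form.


1. (k (f (u (h) (h))) (w))  →  (k (f (h)) (w))

normal form = (k (f (h)) (w))


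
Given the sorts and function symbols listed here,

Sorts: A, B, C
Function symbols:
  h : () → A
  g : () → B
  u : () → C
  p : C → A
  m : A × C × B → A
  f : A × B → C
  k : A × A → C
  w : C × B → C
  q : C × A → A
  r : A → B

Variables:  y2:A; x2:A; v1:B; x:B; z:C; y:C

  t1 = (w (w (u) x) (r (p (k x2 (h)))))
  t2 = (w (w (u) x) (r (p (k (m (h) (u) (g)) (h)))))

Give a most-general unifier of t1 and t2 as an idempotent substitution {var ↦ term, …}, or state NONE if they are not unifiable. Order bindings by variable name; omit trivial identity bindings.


{x2 ↦ (m (h) (u) (g))}


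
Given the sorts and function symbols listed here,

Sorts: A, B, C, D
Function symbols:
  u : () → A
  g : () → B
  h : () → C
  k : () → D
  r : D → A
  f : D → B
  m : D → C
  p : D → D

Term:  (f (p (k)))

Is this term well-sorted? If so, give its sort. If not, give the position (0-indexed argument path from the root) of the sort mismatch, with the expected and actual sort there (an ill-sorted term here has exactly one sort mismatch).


well-sorted; sort = B

    (k) : D
  (p (k)) : D
(f (p (k))) : B


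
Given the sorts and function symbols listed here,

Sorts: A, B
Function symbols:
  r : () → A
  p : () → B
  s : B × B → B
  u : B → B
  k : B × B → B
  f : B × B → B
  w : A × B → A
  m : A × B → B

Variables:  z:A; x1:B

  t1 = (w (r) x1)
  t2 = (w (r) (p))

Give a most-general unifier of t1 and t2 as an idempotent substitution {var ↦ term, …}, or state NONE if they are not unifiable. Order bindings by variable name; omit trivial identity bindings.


{x1 ↦ (p)}


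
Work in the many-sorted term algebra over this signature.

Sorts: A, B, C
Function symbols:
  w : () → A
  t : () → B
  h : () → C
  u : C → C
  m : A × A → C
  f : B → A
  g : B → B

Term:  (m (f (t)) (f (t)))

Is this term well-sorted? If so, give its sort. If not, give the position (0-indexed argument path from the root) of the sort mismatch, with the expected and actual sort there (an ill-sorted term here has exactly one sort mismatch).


    (t) : B
  (f (t)) : A
    (t) : B
  (f (t)) : A
(m (f (t)) (f (t))) : C

well-sorted; sort = C


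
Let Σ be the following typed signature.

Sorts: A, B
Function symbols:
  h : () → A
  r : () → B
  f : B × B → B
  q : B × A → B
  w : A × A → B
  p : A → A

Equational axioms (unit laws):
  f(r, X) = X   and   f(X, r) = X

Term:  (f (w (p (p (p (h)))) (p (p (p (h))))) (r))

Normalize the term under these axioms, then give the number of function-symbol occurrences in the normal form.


1. (f (w (p (p (p (h)))) (p (p (p (h))))) (r))  →  (w (p (p (p (h)))) (p (p (p (h)))))
normal form: (w (p (p (p (h)))) (p (p (p (h)))))

size = 9


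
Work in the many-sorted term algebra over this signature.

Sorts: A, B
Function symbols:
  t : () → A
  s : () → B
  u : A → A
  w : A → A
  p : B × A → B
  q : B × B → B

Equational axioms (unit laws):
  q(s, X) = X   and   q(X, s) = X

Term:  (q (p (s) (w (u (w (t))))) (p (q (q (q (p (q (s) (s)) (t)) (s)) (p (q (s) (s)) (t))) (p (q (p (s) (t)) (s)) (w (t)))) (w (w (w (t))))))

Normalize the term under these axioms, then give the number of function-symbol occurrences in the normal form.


1. (q (p (s) (w (u (w (t))))) (p (q (q (q (p (q (s) (s)) (t)) (s)) (p (q (s) (s)) (t))) (p (q (p (s) (t)) (s)) (w (t)))) (w (w (w (t))))))  →  (q (p (s) (w (u (w (t))))) (p (q (q (p (q (s) (s)) (t)) (p (q (s) (s)) (t))) (p (q (p (s) (t)) (s)) (w (t)))) (w (w (w (t))))))
2. (q (p (s) (w (u (w (t))))) (p (q (q (p (q (s) (s)) (t)) (p (q (s) (s)) (t))) (p (q (p (s) (t)) (s)) (w (t)))) (w (w (w (t))))))  →  (q (p (s) (w (u (w (t))))) (p (q (q (p (s) (t)) (p (q (s) (s)) (t))) (p (q (p (s) (t)) (s)) (w (t)))) (w (w (w (t))))))
3. (q (p (s) (w (u (w (t))))) (p (q (q (p (s) (t)) (p (q (s) (s)) (t))) (p (q (p (s) (t)) (s)) (w (t)))) (w (w (w (t))))))  →  (q (p (s) (w (u (w (t))))) (p (q (q (p (s) (t)) (p (s) (t))) (p (q (p (s) (t)) (s)) (w (t)))) (w (w (w (t))))))
4. (q (p (s) (w (u (w (t))))) (p (q (q (p (s) (t)) (p (s) (t))) (p (q (p (s) (t)) (s)) (w (t)))) (w (w (w (t))))))  →  (q (p (s) (w (u (w (t))))) (p (q (q (p (s) (t)) (p (s) (t))) (p (p (s) (t)) (w (t)))) (w (w (w (t))))))
normal form: (q (p (s) (w (u (w (t))))) (p (q (q (p (s) (t)) (p (s) (t))) (p (p (s) (t)) (w (t)))) (w (w (w (t))))))

size = 26


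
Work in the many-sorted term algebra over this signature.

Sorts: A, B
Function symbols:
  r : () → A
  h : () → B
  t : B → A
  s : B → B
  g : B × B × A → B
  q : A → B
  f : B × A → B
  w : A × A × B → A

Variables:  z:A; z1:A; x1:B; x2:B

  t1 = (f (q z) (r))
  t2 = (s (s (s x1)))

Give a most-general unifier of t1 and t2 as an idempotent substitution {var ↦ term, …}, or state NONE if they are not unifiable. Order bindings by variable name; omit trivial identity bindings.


head clash or occurs-check failure — not unifiable

NONE (not unifiable)


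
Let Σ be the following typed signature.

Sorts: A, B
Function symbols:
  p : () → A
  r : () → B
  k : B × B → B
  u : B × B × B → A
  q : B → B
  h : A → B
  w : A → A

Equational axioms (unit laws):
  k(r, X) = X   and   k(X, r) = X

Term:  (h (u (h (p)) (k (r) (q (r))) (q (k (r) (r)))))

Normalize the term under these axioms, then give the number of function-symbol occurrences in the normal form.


1. (h (u (h (p)) (k (r) (q (r))) (q (k (r) (r)))))  →  (h (u (h (p)) (q (r)) (q (k (r) (r)))))
2. (h (u (h (p)) (q (r)) (q (k (r) (r)))))  →  (h (u (h (p)) (q (r)) (q (r))))
normal form: (h (u (h (p)) (q (r)) (q (r))))

size = 8


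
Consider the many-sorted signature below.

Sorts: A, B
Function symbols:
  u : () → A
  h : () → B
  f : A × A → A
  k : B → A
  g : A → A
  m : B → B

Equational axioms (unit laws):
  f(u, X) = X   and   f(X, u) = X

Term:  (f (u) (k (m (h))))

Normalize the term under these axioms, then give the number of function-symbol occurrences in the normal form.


1. (f (u) (k (m (h))))  →  (k (m (h)))
normal form: (k (m (h)))

size = 3


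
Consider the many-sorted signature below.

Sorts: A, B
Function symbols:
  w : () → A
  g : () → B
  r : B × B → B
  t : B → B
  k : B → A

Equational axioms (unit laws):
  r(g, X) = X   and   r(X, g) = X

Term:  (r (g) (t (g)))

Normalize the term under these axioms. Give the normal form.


1. (r (g) (t (g)))  →  (t (g))

normal form = (t (g))


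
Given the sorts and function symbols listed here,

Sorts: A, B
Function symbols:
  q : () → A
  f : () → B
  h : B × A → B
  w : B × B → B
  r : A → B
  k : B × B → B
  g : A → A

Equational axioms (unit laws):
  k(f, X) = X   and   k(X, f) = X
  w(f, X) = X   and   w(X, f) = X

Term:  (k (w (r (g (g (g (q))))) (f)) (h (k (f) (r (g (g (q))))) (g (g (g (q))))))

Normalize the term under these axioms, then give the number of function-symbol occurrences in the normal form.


1. (k (w (r (g (g (g (q))))) (f)) (h (k (f) (r (g (g (q))))) (g (g (g (q))))))  →  (k (r (g (g (g (q))))) (h (k (f) (r (g (g (q))))) (g (g (g (q))))))
2. (k (r (g (g (g (q))))) (h (k (f) (r (g (g (q))))) (g (g (g (q))))))  →  (k (r (g (g (g (q))))) (h (r (g (g (q)))) (g (g (g (q))))))
normal form: (k (r (g (g (g (q))))) (h (r (g (g (q)))) (g (g (g (q))))))

size = 15


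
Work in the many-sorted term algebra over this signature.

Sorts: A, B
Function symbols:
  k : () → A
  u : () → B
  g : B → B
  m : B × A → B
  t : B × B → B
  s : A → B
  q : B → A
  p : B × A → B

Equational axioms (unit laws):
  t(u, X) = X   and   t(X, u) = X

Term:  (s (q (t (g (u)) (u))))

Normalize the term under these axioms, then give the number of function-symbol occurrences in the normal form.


size = 4

1. (s (q (t (g (u)) (u))))  →  (s (q (g (u))))
normal form: (s (q (g (u))))


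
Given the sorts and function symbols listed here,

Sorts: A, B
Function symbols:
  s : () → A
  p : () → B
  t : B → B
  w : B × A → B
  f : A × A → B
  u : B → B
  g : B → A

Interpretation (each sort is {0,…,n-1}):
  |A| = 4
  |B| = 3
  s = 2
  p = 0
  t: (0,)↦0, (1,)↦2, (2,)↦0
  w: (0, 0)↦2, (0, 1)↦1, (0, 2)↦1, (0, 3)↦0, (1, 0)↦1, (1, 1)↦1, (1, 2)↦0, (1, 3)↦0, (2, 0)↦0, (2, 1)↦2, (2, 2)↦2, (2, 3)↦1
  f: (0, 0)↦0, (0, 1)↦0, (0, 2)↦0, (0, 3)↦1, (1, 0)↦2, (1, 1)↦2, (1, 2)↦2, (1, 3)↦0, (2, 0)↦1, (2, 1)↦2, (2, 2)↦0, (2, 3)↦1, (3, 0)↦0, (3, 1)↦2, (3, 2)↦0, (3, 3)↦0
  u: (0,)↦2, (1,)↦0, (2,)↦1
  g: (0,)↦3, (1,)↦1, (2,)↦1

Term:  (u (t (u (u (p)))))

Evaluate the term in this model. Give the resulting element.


value = 1

  p = 0
  (u (p)) = u(0,) = 2
  (u (u (p))) = u(2,) = 1
  (t (u (u (p)))) = t(1,) = 2
  (u (t (u (u (p))))) = u(2,) = 1


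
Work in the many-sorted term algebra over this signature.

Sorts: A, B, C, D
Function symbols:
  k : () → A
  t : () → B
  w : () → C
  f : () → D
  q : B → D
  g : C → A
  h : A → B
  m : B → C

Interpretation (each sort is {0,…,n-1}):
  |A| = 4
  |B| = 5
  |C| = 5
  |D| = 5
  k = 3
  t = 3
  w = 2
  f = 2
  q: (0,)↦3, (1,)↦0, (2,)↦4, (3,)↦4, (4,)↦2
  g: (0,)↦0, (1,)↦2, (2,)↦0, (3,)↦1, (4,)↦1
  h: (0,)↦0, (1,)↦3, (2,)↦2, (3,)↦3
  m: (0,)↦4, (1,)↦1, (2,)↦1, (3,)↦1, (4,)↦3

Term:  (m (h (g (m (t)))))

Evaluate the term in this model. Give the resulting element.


  t = 3
  (m (t)) = m(3,) = 1
  (g (m (t))) = g(1,) = 2
  (h (g (m (t)))) = h(2,) = 2
  (m (h (g (m (t))))) = m(2,) = 1

value = 1


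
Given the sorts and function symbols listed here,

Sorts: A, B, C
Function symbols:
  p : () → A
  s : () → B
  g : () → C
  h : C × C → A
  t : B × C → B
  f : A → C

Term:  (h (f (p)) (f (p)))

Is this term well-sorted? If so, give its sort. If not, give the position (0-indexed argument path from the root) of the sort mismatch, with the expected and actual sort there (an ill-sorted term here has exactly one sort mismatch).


    (p) : A
  (f (p)) : C
    (p) : A
  (f (p)) : C
(h (f (p)) (f (p))) : A

well-sorted; sort = A


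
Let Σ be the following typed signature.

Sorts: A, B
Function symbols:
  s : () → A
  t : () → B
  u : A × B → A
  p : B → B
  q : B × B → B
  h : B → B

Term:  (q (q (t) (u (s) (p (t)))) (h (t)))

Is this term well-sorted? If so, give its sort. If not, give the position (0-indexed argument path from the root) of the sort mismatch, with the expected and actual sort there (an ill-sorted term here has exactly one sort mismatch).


ill-sorted at position [0, 1]: expected B, got A

    (t) : B
      (s) : A
        (t) : B
      (p (t)) : B
    (u (s) (p (t))) : A
  (q (t) (u (s) (p (t)))) : ✗ arg 1 at [0, 1] has sort A, expected B
    (t) : B
  (h (t)) : B


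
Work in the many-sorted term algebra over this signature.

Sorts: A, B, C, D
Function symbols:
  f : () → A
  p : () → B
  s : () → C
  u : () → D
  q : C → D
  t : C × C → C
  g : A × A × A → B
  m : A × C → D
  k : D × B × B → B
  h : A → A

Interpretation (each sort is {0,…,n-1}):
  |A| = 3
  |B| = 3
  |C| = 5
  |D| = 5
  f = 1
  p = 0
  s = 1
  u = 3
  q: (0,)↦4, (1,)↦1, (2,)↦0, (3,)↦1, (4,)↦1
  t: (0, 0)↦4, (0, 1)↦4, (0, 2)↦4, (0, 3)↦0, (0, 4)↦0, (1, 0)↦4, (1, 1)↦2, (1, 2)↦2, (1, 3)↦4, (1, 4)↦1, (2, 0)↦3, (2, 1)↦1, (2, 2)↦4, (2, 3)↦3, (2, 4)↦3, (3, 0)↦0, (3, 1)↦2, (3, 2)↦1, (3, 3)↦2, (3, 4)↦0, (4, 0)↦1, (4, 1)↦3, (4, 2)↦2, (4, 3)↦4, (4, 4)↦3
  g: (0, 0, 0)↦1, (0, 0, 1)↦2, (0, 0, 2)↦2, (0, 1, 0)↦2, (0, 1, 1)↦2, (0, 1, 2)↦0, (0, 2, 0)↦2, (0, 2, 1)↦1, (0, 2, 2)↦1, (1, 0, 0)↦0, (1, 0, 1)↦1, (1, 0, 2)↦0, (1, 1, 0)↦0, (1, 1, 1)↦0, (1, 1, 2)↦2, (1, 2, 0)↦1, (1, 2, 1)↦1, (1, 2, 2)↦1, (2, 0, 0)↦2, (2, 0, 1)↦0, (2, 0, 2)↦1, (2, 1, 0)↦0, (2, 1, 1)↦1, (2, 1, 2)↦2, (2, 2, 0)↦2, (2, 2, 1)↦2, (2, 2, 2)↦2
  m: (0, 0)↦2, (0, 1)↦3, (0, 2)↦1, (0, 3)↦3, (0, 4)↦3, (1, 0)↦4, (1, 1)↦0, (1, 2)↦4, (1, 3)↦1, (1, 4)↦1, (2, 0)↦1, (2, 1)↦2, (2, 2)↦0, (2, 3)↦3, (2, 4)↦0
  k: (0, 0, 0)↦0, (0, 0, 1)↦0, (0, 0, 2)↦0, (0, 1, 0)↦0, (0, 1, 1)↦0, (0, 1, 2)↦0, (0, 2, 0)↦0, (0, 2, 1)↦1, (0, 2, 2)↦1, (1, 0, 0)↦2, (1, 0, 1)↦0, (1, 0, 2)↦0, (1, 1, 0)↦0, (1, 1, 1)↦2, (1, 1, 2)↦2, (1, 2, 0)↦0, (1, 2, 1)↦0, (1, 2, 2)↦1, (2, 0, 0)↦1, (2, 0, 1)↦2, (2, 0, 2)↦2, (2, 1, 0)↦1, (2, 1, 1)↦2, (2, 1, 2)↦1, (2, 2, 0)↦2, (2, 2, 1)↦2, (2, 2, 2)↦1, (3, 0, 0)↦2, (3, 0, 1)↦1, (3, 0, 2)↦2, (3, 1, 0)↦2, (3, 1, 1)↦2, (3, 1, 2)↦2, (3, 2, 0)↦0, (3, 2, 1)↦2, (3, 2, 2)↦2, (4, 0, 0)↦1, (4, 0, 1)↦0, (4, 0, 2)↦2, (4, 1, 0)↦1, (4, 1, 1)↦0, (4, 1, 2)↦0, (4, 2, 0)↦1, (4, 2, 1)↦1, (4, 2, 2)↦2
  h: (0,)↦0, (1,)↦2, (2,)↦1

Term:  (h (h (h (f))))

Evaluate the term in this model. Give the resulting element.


  f = 1
  (h (f)) = h(1,) = 2
  (h (h (f))) = h(2,) = 1
  (h (h (h (f)))) = h(1,) = 2

value = 2


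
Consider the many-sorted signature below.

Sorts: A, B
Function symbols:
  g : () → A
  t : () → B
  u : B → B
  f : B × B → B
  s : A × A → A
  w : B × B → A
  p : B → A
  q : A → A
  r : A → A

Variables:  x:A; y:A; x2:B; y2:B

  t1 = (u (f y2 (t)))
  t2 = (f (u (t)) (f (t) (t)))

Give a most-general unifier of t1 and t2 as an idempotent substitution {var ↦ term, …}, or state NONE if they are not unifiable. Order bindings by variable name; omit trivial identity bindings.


head clash or occurs-check failure — not unifiable

NONE (not unifiable)


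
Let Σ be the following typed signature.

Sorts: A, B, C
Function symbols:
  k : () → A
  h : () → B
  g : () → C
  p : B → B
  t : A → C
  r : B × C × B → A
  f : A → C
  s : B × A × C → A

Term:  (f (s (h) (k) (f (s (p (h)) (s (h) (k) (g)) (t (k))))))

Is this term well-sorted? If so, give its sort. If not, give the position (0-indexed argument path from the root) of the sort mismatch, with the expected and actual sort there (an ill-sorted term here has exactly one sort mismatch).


    (h) : B
    (k) : A
          (h) : B
        (p (h)) : B
          (h) : B
          (k) : A
          (g) : C
        (s (h) (k) (g)) : A
          (k) : A
        (t (k)) : C
      (s (p (h)) (s (h) (k) (g)) (t (k))) : A
    (f (s (p (h)) (s (h) (k) (g)) (t (k)))) : C
  (s (h) (k) (f (s (p (h)) (s (h) (k) (g)) (t (k))))) : A
(f (s (h) (k) (f (s (p (h)) (s (h) (k) (g)) (t (k)))))) : C

well-sorted; sort = C


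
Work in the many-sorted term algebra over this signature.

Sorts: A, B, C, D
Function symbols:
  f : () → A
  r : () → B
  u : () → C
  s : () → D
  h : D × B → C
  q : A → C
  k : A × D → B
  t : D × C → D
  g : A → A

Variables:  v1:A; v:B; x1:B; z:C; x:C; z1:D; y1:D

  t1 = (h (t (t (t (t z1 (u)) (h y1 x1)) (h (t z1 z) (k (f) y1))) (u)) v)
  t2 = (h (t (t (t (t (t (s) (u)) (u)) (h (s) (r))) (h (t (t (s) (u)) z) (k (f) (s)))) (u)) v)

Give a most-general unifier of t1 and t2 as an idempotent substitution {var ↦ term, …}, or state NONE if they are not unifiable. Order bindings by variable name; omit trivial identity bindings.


{x1 ↦ (r), y1 ↦ (s), z1 ↦ (t (s) (u))}


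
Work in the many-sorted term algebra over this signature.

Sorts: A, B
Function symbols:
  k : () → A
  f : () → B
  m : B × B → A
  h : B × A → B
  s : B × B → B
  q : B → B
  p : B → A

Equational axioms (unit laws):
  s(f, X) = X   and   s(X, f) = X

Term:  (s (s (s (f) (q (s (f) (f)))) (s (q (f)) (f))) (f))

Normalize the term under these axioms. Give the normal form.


normal form = (s (q (f)) (q (f)))

1. (s (s (s (f) (q (s (f) (f)))) (s (q (f)) (f))) (f))  →  (s (s (f) (q (s (f) (f)))) (s (q (f)) (f)))
2. (s (s (f) (q (s (f) (f)))) (s (q (f)) (f)))  →  (s (q (s (f) (f))) (s (q (f)) (f)))
3. (s (q (s (f) (f))) (s (q (f)) (f)))  →  (s (q (f)) (s (q (f)) (f)))
4. (s (q (f)) (s (q (f)) (f)))  →  (s (q (f)) (q (f)))


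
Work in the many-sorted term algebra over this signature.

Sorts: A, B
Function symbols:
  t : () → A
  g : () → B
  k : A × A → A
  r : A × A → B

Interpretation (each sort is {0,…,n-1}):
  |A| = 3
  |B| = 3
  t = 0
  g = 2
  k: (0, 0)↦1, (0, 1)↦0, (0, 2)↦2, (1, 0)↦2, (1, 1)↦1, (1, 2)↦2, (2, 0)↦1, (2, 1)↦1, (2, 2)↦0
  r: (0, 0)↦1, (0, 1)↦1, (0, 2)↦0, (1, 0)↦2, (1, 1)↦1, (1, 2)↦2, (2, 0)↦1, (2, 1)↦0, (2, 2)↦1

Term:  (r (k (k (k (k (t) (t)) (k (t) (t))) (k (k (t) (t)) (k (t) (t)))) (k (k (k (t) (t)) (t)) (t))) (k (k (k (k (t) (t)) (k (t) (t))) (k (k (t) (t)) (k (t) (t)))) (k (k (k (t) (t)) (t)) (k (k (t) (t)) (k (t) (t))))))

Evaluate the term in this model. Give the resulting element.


  t = 0
  t = 0
  (k (t) (t)) = k(0, 0) = 1
  t = 0
  t = 0
  (k (t) (t)) = k(0, 0) = 1
  (k (k (t) (t)) (k (t) (t))) = k(1, 1) = 1
  t = 0
  t = 0
  (k (t) (t)) = k(0, 0) = 1
  t = 0
  t = 0
  (k (t) (t)) = k(0, 0) = 1
  (k (k (t) (t)) (k (t) (t))) = k(1, 1) = 1
  (k (k (k (t) (t)) (k (t) (t))) (k (k (t) (t)) (k (t) (t)))) = k(1, 1) = 1
  t = 0
  t = 0
  (k (t) (t)) = k(0, 0) = 1
  t = 0
  (k (k (t) (t)) (t)) = k(1, 0) = 2
  t = 0
  (k (k (k (t) (t)) (t)) (t)) = k(2, 0) = 1
  (k (k (k (k (t) (t)) (k (t) (t))) (k (k (t) (t)) (k (t) (t)))) (k (k (k (t) (t)) (t)) (t))) = k(1, 1) = 1
  t = 0
  t = 0
  (k (t) (t)) = k(0, 0) = 1
  t = 0
  t = 0
  (k (t) (t)) = k(0, 0) = 1
  (k (k (t) (t)) (k (t) (t))) = k(1, 1) = 1
  t = 0
  t = 0
  (k (t) (t)) = k(0, 0) = 1
  t = 0
  t = 0
  (k (t) (t)) = k(0, 0) = 1
  (k (k (t) (t)) (k (t) (t))) = k(1, 1) = 1
  (k (k (k (t) (t)) (k (t) (t))) (k (k (t) (t)) (k (t) (t)))) = k(1, 1) = 1
  t = 0
  t = 0
  (k (t) (t)) = k(0, 0) = 1
  t = 0
  (k (k (t) (t)) (t)) = k(1, 0) = 2
  t = 0
  t = 0
  (k (t) (t)) = k(0, 0) = 1
  t = 0
  t = 0
  (k (t) (t)) = k(0, 0) = 1
  (k (k (t) (t)) (k (t) (t))) = k(1, 1) = 1
  (k (k (k (t) (t)) (t)) (k (k (t) (t)) (k (t) (t)))) = k(2, 1) = 1
  (k (k (k (k (t) (t)) (k (t) (t))) (k (k (t) (t)) (k (t) (t)))) (k (k (k (t) (t)) (t)) (k (k (t) (t)) (k (t) (t))))) = k(1, 1) = 1
  (r (k (k (k (k (t) (t)) (k (t) (t))) (k (k (t) (t)) (k (t) (t)))) (k (k (k (t) (t)) (t)) (t))) (k (k (k (k (t) (t)) (k (t) (t))) (k (k (t) (t)) (k (t) (t)))) (k (k (k (t) (t)) (t)) (k (k (t) (t)) (k (t) (t)))))) = r(1, 1) = 1

value = 1
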